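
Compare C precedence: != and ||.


'!=' is equality (level 6); '||' is logical OR (level 1)
Higher level binds tighter
'!=' has higher precedence than '||'


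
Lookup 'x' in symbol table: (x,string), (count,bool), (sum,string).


Lookup 'x' → type string


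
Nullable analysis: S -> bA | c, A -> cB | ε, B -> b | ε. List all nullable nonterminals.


A nonterminal is nullable iff some alternative derives ε (directly, or every symbol in it is nullable)
Nullable: {A, B}


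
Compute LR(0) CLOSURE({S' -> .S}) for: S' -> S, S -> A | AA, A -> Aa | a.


Start: S' -> .S
For each item with dot before a nonterminal B, add B -> .γ for every B-production
Closure: [S' -> .S, S -> .A, S -> .AA, A -> .Aa, A -> .a]


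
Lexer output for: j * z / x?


Scan left to right, longest-match per lexeme
Tokens: ID(j), OP(*), ID(z), OP(/), ID(x)


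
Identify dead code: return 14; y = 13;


statement follows a return and is unreachable
Dead: 'y = 13'


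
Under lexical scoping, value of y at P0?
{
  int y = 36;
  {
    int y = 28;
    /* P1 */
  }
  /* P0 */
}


y declared in the same block as P0
y = 36


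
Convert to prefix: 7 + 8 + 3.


left-to-right (same/higher precedence on left): tree is (+ (+ 7 8) 3)
Prefix: + + 7 8 3


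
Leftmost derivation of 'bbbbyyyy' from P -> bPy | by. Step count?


Derivation: P => bPy => bbPyy => bbbPyyy => bbbbyyyy
Steps: 4


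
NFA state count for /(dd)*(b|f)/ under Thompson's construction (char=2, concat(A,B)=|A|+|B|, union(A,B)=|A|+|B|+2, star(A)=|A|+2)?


Syntax tree has 4 char leaf(s), 1 union(s), 1 star(s)
chars contribute 4×2 = 8; each union adds +2; each star adds +2
Total: 8 + 2 + 2 = 12 states


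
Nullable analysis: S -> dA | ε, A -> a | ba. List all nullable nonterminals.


A nonterminal is nullable iff some alternative derives ε (directly, or every symbol in it is nullable)
Nullable: {S}


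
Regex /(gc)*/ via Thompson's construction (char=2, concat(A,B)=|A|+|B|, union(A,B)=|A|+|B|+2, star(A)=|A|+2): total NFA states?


Syntax tree has 2 char leaf(s), 0 union(s), 1 star(s)
chars contribute 2×2 = 4; each union adds +2; each star adds +2
Total: 4 + 0 + 2 = 6 states


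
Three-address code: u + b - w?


Break into single-operator statements:
t1 = u + b
t2 = t1 - w


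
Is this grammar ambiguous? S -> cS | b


right-linear, alternatives start with distinct terminals 'c' vs 'b': unique leftmost derivation
Unambiguous


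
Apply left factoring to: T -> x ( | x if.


Common prefix: 'x'
Factored: T -> x T', T' -> ( | if


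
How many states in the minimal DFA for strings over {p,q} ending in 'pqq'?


Track the longest suffix of input matching a prefix of 'pqq': 4 classes (prefixes of length 0..3)
Minimal DFA: 4 states


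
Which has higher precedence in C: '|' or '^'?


'^' is bitwise XOR (level 4); '|' is bitwise OR (level 3)
Higher level binds tighter
'^' has higher precedence than '|'


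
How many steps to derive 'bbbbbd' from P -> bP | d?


Derivation: P => bP => bbP => bbbP => bbbbP => bbbbbP => bbbbbd
Steps: 6


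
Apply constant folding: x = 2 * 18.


2 * 18 = 36 at compile time
Optimized: x = 36


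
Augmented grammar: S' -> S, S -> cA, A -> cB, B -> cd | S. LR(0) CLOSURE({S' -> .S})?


Start: S' -> .S
For each item with dot before a nonterminal B, add B -> .γ for every B-production
Closure: [S' -> .S, S -> .cA]


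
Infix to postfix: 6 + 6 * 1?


* has higher precedence, evaluate 6*1 first
Postfix: 6 6 1 * +


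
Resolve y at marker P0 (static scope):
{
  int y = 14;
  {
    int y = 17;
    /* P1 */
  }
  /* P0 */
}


y declared in the same block as P0
y = 14


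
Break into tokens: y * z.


Scan left to right, longest-match per lexeme
Tokens: ID(y), OP(*), ID(z)


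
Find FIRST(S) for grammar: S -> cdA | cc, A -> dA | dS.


Per alternative of S: FIRST(cdA) = {c}; FIRST(cc) = {c}
FIRST(S) = {c}


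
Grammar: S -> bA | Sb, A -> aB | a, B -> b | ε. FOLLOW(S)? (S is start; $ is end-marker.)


$ ∈ FOLLOW(S). For each A -> αBβ: add FIRST(β)\{ε} to FOLLOW(B); if β nullable, add FOLLOW(A).
FOLLOW(S) = {$, b}


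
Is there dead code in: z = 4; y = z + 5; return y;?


z is read by y's definition; y is returned
No dead code


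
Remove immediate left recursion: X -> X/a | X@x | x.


Left-recursive alternatives: X/a, X@x; non-recursive: x
Introduce X': X -> xX', X' -> /aX' | @xX' | ε


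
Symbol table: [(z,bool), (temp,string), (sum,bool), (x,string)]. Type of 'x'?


Lookup 'x' → type string


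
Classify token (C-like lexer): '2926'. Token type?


Pattern: digits only
Type: INTEGER_LITERAL


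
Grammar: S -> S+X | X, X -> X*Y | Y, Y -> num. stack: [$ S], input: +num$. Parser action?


shift '+' to continue S -> S+X
Action: shift


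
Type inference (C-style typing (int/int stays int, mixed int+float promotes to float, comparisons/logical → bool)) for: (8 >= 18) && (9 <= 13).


Operand types: bool && bool
Rule: logical operators take bool operands and yield bool
Result type: bool


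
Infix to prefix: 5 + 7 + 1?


left-to-right (same/higher precedence on left): tree is (+ (+ 5 7) 1)
Prefix: + + 5 7 1


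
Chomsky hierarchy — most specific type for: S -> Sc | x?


Left-linear: every RHS is a terminal or one nonterminal followed by a terminal
Classification: Type 3 (Regular)


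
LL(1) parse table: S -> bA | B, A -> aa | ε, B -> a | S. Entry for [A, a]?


For [A, a]: 'a' ∈ FIRST(aa)
Entry: A -> aa


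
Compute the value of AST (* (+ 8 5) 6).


Evaluate inner: (+ 8 5) = 13
Evaluate root: (* 13 6) = 78
Result: 78


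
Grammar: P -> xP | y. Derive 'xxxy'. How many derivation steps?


Derivation: P => xP => xxP => xxxP => xxxy
Steps: 4


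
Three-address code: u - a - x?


Break into single-operator statements:
t1 = u - a
t2 = t1 - x


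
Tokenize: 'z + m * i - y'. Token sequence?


Scan left to right, longest-match per lexeme
Tokens: ID(z), OP(+), ID(m), OP(*), ID(i), OP(-), ID(y)


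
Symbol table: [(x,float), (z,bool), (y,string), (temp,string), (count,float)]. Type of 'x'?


Lookup 'x' → type float


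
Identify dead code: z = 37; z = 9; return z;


first assignment to z is overwritten before any read
Dead: 'z = 37'


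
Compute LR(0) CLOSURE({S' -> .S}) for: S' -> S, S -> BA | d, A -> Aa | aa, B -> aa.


Start: S' -> .S
For each item with dot before a nonterminal B, add B -> .γ for every B-production
Closure: [S' -> .S, S -> .BA, S -> .d, B -> .aa]


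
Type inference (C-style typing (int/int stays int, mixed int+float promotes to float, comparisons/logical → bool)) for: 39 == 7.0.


Operand types: int == float
Rule: comparison yields bool
Result type: bool


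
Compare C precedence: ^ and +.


'+' is additive (level 9); '^' is bitwise XOR (level 4)
Higher level binds tighter
'+' has higher precedence than '^'


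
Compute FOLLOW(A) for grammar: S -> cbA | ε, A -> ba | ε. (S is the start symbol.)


$ ∈ FOLLOW(S). For each A -> αBβ: add FIRST(β)\{ε} to FOLLOW(B); if β nullable, add FOLLOW(A).
FOLLOW(A) = {$}


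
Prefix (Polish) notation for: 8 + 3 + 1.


left-to-right (same/higher precedence on left): tree is (+ (+ 8 3) 1)
Prefix: + + 8 3 1


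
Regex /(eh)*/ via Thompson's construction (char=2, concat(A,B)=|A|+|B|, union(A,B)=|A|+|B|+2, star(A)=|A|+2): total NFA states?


Syntax tree has 2 char leaf(s), 0 union(s), 1 star(s)
chars contribute 2×2 = 4; each union adds +2; each star adds +2
Total: 4 + 0 + 2 = 6 states


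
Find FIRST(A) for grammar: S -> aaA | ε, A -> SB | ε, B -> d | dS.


Per alternative of A: FIRST(SB) = {a, d}; FIRST(ε) = {ε}
FIRST(A) = {a, d, ε}


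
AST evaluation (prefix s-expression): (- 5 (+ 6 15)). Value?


Evaluate inner: (+ 6 15) = 21
Evaluate root: (- 5 21) = -16
Result: -16


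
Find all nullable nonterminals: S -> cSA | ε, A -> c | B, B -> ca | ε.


A nonterminal is nullable iff some alternative derives ε (directly, or every symbol in it is nullable)
Nullable: {A, B, S}


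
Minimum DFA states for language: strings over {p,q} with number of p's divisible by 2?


Track (count of p) mod 2: states 0..1, accept at 0
Minimal DFA: 2 states


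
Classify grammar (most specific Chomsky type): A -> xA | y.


Right-linear: every RHS is a terminal or a terminal followed by one nonterminal
Classification: Type 3 (Regular)


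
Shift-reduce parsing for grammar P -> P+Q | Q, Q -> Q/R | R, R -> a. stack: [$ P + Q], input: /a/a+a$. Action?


'/' can extend Q; shift to build Q -> Q/R
Action: shift


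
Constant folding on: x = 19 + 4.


19 + 4 = 23 at compile time
Optimized: x = 23


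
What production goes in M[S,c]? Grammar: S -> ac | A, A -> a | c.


For [S, c]: 'c' ∈ FIRST(A)
Entry: S -> A


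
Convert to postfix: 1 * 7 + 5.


Left to right (same or higher precedence on left)
Postfix: 1 7 * 5 +


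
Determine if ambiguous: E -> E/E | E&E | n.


'n/n&n' has two parse trees (no precedence encoded between / and &)
Ambiguous


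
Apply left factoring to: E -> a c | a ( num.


Common prefix: 'a'
Factored: E -> a E', E' -> c | ( num


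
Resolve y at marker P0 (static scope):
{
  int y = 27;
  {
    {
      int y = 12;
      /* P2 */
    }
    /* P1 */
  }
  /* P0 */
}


y declared in the same block as P0
y = 27


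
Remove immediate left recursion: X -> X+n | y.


Left-recursive alternatives: X+n; non-recursive: y
Introduce X': X -> yX', X' -> +nX' | ε


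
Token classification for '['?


Pattern: delimiter/punctuation
Type: PUNCTUATION


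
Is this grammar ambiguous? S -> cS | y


right-linear, alternatives start with distinct terminals 'c' vs 'y': unique leftmost derivation
Unambiguous


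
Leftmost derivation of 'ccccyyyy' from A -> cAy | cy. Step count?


Derivation: A => cAy => ccAyy => cccAyyy => ccccyyyy
Steps: 4


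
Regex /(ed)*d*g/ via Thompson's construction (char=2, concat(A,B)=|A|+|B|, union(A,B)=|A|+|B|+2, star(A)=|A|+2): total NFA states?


Syntax tree has 4 char leaf(s), 0 union(s), 2 star(s)
chars contribute 4×2 = 8; each union adds +2; each star adds +2
Total: 8 + 0 + 4 = 12 states


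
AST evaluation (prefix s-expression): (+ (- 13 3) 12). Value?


Evaluate inner: (- 13 3) = 10
Evaluate root: (+ 10 12) = 22
Result: 22


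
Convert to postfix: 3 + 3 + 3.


Left to right (same or higher precedence on left)
Postfix: 3 3 + 3 +


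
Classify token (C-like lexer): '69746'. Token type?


Pattern: digits only
Type: INTEGER_LITERAL


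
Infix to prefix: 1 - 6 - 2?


left-to-right (same/higher precedence on left): tree is (- (- 1 6) 2)
Prefix: - - 1 6 2


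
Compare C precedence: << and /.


'/' is multiplicative (level 10); '<<' is shift (level 8)
Higher level binds tighter
'/' has higher precedence than '<<'


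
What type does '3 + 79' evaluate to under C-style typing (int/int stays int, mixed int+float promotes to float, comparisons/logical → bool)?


Operand types: int + int
Rule: mixed int/float promotes to float; int/int stays int
Result type: int


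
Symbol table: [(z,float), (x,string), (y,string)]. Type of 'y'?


Lookup 'y' → type string


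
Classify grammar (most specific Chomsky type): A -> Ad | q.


Left-linear: every RHS is a terminal or one nonterminal followed by a terminal
Classification: Type 3 (Regular)


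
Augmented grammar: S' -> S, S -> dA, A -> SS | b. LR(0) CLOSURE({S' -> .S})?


Start: S' -> .S
For each item with dot before a nonterminal B, add B -> .γ for every B-production
Closure: [S' -> .S, S -> .dA]


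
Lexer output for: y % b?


Scan left to right, longest-match per lexeme
Tokens: ID(y), OP(%), ID(b)


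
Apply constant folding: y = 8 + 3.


8 + 3 = 11 at compile time
Optimized: y = 11


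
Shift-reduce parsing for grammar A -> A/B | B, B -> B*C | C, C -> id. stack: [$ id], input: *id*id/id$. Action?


'id' on top is the handle for C -> id
Action: reduce (C -> id)


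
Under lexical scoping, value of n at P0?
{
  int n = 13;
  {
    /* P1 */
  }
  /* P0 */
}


n declared in the same block as P0
n = 13


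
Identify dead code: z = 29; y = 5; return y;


z is assigned but never read
Dead: 'z = 29'


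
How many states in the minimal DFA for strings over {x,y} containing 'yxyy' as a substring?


KMP-style automaton: 4 progress states + 1 absorbing accept = 5
Minimal DFA: 5 states


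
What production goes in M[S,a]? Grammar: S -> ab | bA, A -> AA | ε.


For [S, a]: 'a' ∈ FIRST(ab)
Entry: S -> ab


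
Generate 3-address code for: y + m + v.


Break into single-operator statements:
t1 = y + m
t2 = t1 + v


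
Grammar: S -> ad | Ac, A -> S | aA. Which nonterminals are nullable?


A nonterminal is nullable iff some alternative derives ε (directly, or every symbol in it is nullable)
Nullable: {}


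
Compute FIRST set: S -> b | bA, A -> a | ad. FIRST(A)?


Per alternative of A: FIRST(a) = {a}; FIRST(ad) = {a}
FIRST(A) = {a}


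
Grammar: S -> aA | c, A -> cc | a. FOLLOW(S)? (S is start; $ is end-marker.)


$ ∈ FOLLOW(S). For each A -> αBβ: add FIRST(β)\{ε} to FOLLOW(B); if β nullable, add FOLLOW(A).
FOLLOW(S) = {$}


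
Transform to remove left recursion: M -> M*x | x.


Left-recursive alternatives: M*x; non-recursive: x
Introduce M': M -> xM', M' -> *xM' | ε


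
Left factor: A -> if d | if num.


Common prefix: 'if'
Factored: A -> if A', A' -> d | num


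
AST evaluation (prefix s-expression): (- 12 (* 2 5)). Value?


Evaluate inner: (* 2 5) = 10
Evaluate root: (- 12 10) = 2
Result: 2


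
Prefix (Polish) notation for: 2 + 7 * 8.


'*' binds tighter: tree is (+ 2 (* 7 8))
Prefix: + 2 * 7 8


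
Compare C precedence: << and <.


'<<' is shift (level 8); '<' is relational (level 7)
Higher level binds tighter
'<<' has higher precedence than '<'


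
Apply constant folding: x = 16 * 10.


16 * 10 = 160 at compile time
Optimized: x = 160


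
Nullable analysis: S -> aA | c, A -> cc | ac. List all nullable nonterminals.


A nonterminal is nullable iff some alternative derives ε (directly, or every symbol in it is nullable)
Nullable: {}


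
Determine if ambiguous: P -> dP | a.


right-linear, alternatives start with distinct terminals 'd' vs 'a': unique leftmost derivation
Unambiguous


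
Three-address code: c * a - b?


Break into single-operator statements:
t1 = c * a
t2 = t1 - b


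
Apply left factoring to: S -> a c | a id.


Common prefix: 'a'
Factored: S -> a S', S' -> c | id


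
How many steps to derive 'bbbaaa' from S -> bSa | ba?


Derivation: S => bSa => bbSaa => bbbaaa
Steps: 3


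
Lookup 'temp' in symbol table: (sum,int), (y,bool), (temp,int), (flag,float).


Lookup 'temp' → type int


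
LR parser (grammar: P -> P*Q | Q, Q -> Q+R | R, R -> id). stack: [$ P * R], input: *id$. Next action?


'R' (not preceded by Q+) is the handle for Q -> R
Action: reduce (Q -> R)


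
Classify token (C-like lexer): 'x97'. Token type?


Pattern: letter/underscore followed by alphanumerics, not a keyword
Type: IDENTIFIER


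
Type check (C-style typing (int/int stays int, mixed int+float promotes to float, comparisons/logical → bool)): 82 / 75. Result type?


Operand types: int / int
Rule: mixed int/float promotes to float; int/int stays int
Result type: int


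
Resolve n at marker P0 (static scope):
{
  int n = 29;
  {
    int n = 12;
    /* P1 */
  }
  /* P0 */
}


n declared in the same block as P0
n = 29


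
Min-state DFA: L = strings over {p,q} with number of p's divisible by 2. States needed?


Track (count of p) mod 2: states 0..1, accept at 0
Minimal DFA: 2 states


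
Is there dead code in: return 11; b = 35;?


statement follows a return and is unreachable
Dead: 'b = 35'


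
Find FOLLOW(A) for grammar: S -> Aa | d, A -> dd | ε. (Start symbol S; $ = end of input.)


$ ∈ FOLLOW(S). For each A -> αBβ: add FIRST(β)\{ε} to FOLLOW(B); if β nullable, add FOLLOW(A).
FOLLOW(A) = {a}


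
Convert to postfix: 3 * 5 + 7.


Left to right (same or higher precedence on left)
Postfix: 3 5 * 7 +


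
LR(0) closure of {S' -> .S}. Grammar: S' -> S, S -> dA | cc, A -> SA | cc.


Start: S' -> .S
For each item with dot before a nonterminal B, add B -> .γ for every B-production
Closure: [S' -> .S, S -> .dA, S -> .cc]


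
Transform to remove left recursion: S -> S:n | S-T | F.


Left-recursive alternatives: S:n, S-T; non-recursive: F
Introduce S': S -> FS', S' -> :nS' | -TS' | ε


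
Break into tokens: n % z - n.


Scan left to right, longest-match per lexeme
Tokens: ID(n), OP(%), ID(z), OP(-), ID(n)


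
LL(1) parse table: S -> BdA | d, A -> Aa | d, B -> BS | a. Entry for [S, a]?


For [S, a]: 'a' ∈ FIRST(BdA)
Entry: S -> BdA


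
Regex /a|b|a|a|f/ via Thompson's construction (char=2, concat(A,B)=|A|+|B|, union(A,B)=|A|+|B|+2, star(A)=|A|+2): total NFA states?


Syntax tree has 5 char leaf(s), 4 union(s), 0 star(s)
chars contribute 5×2 = 10; each union adds +2; each star adds +2
Total: 10 + 8 + 0 = 18 states


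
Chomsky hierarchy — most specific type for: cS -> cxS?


LHS has context (more than one symbol) and |LHS| ≤ |RHS|
Classification: Type 1 (Context-Sensitive)


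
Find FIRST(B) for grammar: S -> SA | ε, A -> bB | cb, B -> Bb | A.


Per alternative of B: FIRST(Bb) = {b, c}; FIRST(A) = {b, c}
FIRST(B) = {b, c}


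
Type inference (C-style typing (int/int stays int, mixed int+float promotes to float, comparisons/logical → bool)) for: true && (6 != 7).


Operand types: bool && bool
Rule: logical operators take bool operands and yield bool
Result type: bool


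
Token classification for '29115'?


Pattern: digits only
Type: INTEGER_LITERAL


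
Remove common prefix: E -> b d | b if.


Common prefix: 'b'
Factored: E -> b E', E' -> d | if


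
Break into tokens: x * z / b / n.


Scan left to right, longest-match per lexeme
Tokens: ID(x), OP(*), ID(z), OP(/), ID(b), OP(/), ID(n)


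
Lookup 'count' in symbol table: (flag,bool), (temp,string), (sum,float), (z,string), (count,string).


Lookup 'count' → type string


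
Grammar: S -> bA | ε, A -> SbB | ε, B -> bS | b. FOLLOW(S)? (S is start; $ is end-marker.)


$ ∈ FOLLOW(S). For each A -> αBβ: add FIRST(β)\{ε} to FOLLOW(B); if β nullable, add FOLLOW(A).
FOLLOW(S) = {$, b}


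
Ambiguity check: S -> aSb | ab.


balanced a^n…b^n: each string has a unique parse
Unambiguous


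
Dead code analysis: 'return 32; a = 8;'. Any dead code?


statement follows a return and is unreachable
Dead: 'a = 8'


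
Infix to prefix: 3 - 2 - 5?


left-to-right (same/higher precedence on left): tree is (- (- 3 2) 5)
Prefix: - - 3 2 5


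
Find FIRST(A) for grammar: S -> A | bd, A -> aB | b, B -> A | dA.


Per alternative of A: FIRST(aB) = {a}; FIRST(b) = {b}
FIRST(A) = {a, b}


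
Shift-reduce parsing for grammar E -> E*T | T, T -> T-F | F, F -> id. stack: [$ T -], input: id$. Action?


no handle; shift 'id'
Action: shift


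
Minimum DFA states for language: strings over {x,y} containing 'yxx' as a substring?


KMP-style automaton: 3 progress states + 1 absorbing accept = 4
Minimal DFA: 4 states


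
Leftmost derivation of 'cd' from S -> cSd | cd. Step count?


Derivation: S => cd
Steps: 1


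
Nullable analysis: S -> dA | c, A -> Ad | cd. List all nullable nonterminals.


A nonterminal is nullable iff some alternative derives ε (directly, or every symbol in it is nullable)
Nullable: {}


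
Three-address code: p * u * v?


Break into single-operator statements:
t1 = p * u
t2 = t1 * v


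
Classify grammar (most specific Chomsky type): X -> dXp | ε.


Single nonterminal LHS, but d^n p^n is not regular
Classification: Type 2 (Context-Free)


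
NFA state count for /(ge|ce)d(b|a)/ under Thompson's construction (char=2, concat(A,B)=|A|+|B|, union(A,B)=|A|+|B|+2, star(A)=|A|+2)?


Syntax tree has 7 char leaf(s), 2 union(s), 0 star(s)
chars contribute 7×2 = 14; each union adds +2; each star adds +2
Total: 14 + 4 + 0 = 18 states


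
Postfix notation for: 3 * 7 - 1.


Left to right (same or higher precedence on left)
Postfix: 3 7 * 1 -


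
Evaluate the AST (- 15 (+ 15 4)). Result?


Evaluate inner: (+ 15 4) = 19
Evaluate root: (- 15 19) = -4
Result: -4


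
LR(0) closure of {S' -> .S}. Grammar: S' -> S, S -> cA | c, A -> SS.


Start: S' -> .S
For each item with dot before a nonterminal B, add B -> .γ for every B-production
Closure: [S' -> .S, S -> .cA, S -> .c]


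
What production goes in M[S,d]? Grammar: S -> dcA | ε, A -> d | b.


For [S, d]: 'd' ∈ FIRST(dcA)
Entry: S -> dcA


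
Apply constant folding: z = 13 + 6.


13 + 6 = 19 at compile time
Optimized: z = 19


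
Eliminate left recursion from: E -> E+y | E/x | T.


Left-recursive alternatives: E+y, E/x; non-recursive: T
Introduce E': E -> TE', E' -> +yE' | /xE' | ε


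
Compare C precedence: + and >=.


'+' is additive (level 9); '>=' is relational (level 7)
Higher level binds tighter
'+' has higher precedence than '>='


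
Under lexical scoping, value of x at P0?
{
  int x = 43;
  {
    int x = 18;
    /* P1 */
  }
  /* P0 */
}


x declared in the same block as P0
x = 43


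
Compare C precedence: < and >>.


'>>' is shift (level 8); '<' is relational (level 7)
Higher level binds tighter
'>>' has higher precedence than '<'


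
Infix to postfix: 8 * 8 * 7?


Left to right (same or higher precedence on left)
Postfix: 8 8 * 7 *


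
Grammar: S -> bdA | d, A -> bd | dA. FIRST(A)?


Per alternative of A: FIRST(bd) = {b}; FIRST(dA) = {d}
FIRST(A) = {b, d}


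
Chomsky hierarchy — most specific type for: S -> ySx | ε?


Single nonterminal LHS, but y^n x^n is not regular
Classification: Type 2 (Context-Free)


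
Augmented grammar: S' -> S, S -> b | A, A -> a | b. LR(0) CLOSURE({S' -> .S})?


Start: S' -> .S
For each item with dot before a nonterminal B, add B -> .γ for every B-production
Closure: [S' -> .S, S -> .b, S -> .A, A -> .a, A -> .b]


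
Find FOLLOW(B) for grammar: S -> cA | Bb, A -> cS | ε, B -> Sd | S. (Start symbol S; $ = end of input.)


$ ∈ FOLLOW(S). For each A -> αBβ: add FIRST(β)\{ε} to FOLLOW(B); if β nullable, add FOLLOW(A).
FOLLOW(B) = {b}


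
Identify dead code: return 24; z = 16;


statement follows a return and is unreachable
Dead: 'z = 16'


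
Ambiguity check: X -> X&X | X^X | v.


'v&v^v' has two parse trees (no precedence encoded between & and ^)
Ambiguous


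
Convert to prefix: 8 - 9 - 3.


left-to-right (same/higher precedence on left): tree is (- (- 8 9) 3)
Prefix: - - 8 9 3


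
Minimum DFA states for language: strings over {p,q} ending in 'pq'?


Track the longest suffix of input matching a prefix of 'pq': 3 classes (prefixes of length 0..2)
Minimal DFA: 3 states


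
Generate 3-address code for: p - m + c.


Break into single-operator statements:
t1 = p - m
t2 = t1 + c


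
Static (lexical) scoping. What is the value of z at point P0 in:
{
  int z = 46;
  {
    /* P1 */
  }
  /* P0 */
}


z declared in the same block as P0
z = 46


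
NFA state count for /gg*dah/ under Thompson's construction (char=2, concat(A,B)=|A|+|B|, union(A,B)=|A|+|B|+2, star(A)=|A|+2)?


Syntax tree has 5 char leaf(s), 0 union(s), 1 star(s)
chars contribute 5×2 = 10; each union adds +2; each star adds +2
Total: 10 + 0 + 2 = 12 states


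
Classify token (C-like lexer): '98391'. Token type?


Pattern: digits only
Type: INTEGER_LITERAL


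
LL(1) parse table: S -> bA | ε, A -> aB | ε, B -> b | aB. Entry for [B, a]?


For [B, a]: 'a' ∈ FIRST(aB)
Entry: B -> aB


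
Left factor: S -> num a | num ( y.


Common prefix: 'num'
Factored: S -> num S', S' -> a | ( y


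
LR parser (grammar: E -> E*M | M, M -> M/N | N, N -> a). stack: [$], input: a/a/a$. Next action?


no handle on stack; shift 'a'
Action: shift


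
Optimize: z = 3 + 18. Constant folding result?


3 + 18 = 21 at compile time
Optimized: z = 21


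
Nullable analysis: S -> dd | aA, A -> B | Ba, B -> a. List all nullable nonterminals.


A nonterminal is nullable iff some alternative derives ε (directly, or every symbol in it is nullable)
Nullable: {}


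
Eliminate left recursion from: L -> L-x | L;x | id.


Left-recursive alternatives: L-x, L;x; non-recursive: id
Introduce L': L -> idL', L' -> -xL' | ;xL' | ε


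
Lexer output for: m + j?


Scan left to right, longest-match per lexeme
Tokens: ID(m), OP(+), ID(j)


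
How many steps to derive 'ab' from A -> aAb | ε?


Derivation: A => aAb => ab
Steps: 2


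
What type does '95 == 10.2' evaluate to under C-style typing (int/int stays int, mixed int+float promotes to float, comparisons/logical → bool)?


Operand types: int == float
Rule: comparison yields bool
Result type: bool


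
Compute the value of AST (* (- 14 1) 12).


Evaluate inner: (- 14 1) = 13
Evaluate root: (* 13 12) = 156
Result: 156


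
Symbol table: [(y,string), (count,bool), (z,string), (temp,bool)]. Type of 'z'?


Lookup 'z' → type string


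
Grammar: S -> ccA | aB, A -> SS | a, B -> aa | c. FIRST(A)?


Per alternative of A: FIRST(SS) = {a, c}; FIRST(a) = {a}
FIRST(A) = {a, c}


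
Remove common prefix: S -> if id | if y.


Common prefix: 'if'
Factored: S -> if S', S' -> id | y


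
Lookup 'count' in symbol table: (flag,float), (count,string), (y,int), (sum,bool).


Lookup 'count' → type string


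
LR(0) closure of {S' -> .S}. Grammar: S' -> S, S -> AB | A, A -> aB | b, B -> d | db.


Start: S' -> .S
For each item with dot before a nonterminal B, add B -> .γ for every B-production
Closure: [S' -> .S, S -> .AB, S -> .A, A -> .aB, A -> .b]


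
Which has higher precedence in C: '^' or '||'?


'^' is bitwise XOR (level 4); '||' is logical OR (level 1)
Higher level binds tighter
'^' has higher precedence than '||'


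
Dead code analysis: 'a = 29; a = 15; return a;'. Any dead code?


first assignment to a is overwritten before any read
Dead: 'a = 29'


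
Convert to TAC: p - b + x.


Break into single-operator statements:
t1 = p - b
t2 = t1 + x


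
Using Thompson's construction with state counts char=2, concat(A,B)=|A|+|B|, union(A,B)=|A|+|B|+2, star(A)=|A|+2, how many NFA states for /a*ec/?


Syntax tree has 3 char leaf(s), 0 union(s), 1 star(s)
chars contribute 3×2 = 6; each union adds +2; each star adds +2
Total: 6 + 0 + 2 = 8 states


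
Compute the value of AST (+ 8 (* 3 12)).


Evaluate inner: (* 3 12) = 36
Evaluate root: (+ 8 36) = 44
Result: 44


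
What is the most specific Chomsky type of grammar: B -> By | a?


Left-linear: every RHS is a terminal or one nonterminal followed by a terminal
Classification: Type 3 (Regular)


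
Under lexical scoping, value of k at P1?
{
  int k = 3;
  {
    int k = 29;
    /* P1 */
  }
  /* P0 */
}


k declared in the same block as P1
k = 29


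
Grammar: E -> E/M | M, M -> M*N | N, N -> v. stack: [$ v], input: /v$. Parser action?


'v' on top is the handle for N -> v
Action: reduce (N -> v)


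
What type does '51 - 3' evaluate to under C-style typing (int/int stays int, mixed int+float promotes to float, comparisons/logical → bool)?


Operand types: int - int
Rule: mixed int/float promotes to float; int/int stays int
Result type: int


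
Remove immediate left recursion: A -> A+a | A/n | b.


Left-recursive alternatives: A+a, A/n; non-recursive: b
Introduce A': A -> bA', A' -> +aA' | /nA' | ε


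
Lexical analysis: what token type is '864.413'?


Pattern: digits with a decimal point
Type: FLOAT_LITERAL


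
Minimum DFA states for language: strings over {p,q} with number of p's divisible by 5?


Track (count of p) mod 5: states 0..4, accept at 0
Minimal DFA: 5 states


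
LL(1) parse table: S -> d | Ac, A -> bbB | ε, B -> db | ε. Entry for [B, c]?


For [B, c]: ε is nullable and 'c' ∈ FOLLOW(B)
Entry: B -> ε


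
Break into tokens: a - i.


Scan left to right, longest-match per lexeme
Tokens: ID(a), OP(-), ID(i)


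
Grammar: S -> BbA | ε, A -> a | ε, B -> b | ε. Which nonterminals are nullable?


A nonterminal is nullable iff some alternative derives ε (directly, or every symbol in it is nullable)
Nullable: {A, B, S}


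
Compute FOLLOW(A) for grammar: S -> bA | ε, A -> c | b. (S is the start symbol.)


$ ∈ FOLLOW(S). For each A -> αBβ: add FIRST(β)\{ε} to FOLLOW(B); if β nullable, add FOLLOW(A).
FOLLOW(A) = {$}


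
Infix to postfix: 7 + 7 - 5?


Left to right (same or higher precedence on left)
Postfix: 7 7 + 5 -


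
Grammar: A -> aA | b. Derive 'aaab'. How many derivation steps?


Derivation: A => aA => aaA => aaaA => aaab
Steps: 4


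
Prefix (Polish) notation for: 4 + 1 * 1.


'*' binds tighter: tree is (+ 4 (* 1 1))
Prefix: + 4 * 1 1


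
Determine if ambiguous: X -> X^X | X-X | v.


'v^v-v' has two parse trees (no precedence encoded between ^ and -)
Ambiguous


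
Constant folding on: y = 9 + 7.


9 + 7 = 16 at compile time
Optimized: y = 16


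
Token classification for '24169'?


Pattern: digits only
Type: INTEGER_LITERAL


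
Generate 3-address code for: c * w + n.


Break into single-operator statements:
t1 = c * w
t2 = t1 + n


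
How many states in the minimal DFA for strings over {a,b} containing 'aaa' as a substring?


KMP-style automaton: 3 progress states + 1 absorbing accept = 4
Minimal DFA: 4 states


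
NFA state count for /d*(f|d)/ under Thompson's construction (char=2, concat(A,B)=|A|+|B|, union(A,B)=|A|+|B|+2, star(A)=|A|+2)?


Syntax tree has 3 char leaf(s), 1 union(s), 1 star(s)
chars contribute 3×2 = 6; each union adds +2; each star adds +2
Total: 6 + 2 + 2 = 10 states


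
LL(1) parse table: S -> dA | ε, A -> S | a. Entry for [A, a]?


For [A, a]: 'a' ∈ FIRST(a)
Entry: A -> a


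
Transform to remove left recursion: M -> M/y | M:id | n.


Left-recursive alternatives: M/y, M:id; non-recursive: n
Introduce M': M -> nM', M' -> /yM' | :idM' | ε


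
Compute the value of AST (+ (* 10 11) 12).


Evaluate inner: (* 10 11) = 110
Evaluate root: (+ 110 12) = 122
Result: 122


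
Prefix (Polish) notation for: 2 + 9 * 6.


'*' binds tighter: tree is (+ 2 (* 9 6))
Prefix: + 2 * 9 6


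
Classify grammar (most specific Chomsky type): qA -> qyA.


LHS has context (more than one symbol) and |LHS| ≤ |RHS|
Classification: Type 1 (Context-Sensitive)


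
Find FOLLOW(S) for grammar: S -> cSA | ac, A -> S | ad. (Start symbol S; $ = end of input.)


$ ∈ FOLLOW(S). For each A -> αBβ: add FIRST(β)\{ε} to FOLLOW(B); if β nullable, add FOLLOW(A).
FOLLOW(S) = {$, a, c}


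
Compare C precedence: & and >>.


'>>' is shift (level 8); '&' is bitwise AND (level 5)
Higher level binds tighter
'>>' has higher precedence than '&'


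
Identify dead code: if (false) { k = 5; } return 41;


condition is constant false, so the whole block is unreachable
Dead: 'if (false) { k = 5; }'


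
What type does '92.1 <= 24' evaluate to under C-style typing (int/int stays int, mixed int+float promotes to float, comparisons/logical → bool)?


Operand types: float <= int
Rule: comparison yields bool
Result type: bool


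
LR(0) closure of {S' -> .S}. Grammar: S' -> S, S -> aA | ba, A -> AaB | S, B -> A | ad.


Start: S' -> .S
For each item with dot before a nonterminal B, add B -> .γ for every B-production
Closure: [S' -> .S, S -> .aA, S -> .ba]


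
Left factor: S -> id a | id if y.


Common prefix: 'id'
Factored: S -> id S', S' -> a | if y


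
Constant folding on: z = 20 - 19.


20 - 19 = 1 at compile time
Optimized: z = 1


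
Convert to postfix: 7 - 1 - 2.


Left to right (same or higher precedence on left)
Postfix: 7 1 - 2 -


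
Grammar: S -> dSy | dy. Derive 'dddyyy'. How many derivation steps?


Derivation: S => dSy => ddSyy => dddyyy
Steps: 3


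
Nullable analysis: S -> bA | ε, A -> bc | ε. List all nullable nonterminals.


A nonterminal is nullable iff some alternative derives ε (directly, or every symbol in it is nullable)
Nullable: {A, S}


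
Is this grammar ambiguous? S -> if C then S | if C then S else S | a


dangling else: 'if C then if C then a else a' parses two ways
Ambiguous


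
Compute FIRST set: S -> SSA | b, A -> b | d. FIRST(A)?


Per alternative of A: FIRST(b) = {b}; FIRST(d) = {d}
FIRST(A) = {b, d}


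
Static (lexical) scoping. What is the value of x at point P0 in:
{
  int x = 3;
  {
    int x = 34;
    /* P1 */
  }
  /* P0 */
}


x declared in the same block as P0
x = 3


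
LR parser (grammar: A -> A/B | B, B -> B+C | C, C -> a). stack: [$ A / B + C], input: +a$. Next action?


handle 'B+C' on top
Action: reduce (B -> B+C)


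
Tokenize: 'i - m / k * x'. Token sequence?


Scan left to right, longest-match per lexeme
Tokens: ID(i), OP(-), ID(m), OP(/), ID(k), OP(*), ID(x)


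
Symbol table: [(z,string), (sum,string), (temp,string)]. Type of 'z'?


Lookup 'z' → type string


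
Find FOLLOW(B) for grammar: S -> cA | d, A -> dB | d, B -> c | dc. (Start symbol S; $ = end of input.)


$ ∈ FOLLOW(S). For each A -> αBβ: add FIRST(β)\{ε} to FOLLOW(B); if β nullable, add FOLLOW(A).
FOLLOW(B) = {$}


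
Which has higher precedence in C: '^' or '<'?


'<' is relational (level 7); '^' is bitwise XOR (level 4)
Higher level binds tighter
'<' has higher precedence than '^'


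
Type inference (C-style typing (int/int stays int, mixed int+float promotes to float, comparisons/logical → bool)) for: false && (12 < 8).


Operand types: bool && bool
Rule: logical operators take bool operands and yield bool
Result type: bool


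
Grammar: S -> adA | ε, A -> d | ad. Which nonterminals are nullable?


A nonterminal is nullable iff some alternative derives ε (directly, or every symbol in it is nullable)
Nullable: {S}


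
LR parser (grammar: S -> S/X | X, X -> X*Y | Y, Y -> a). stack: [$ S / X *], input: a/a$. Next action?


no handle; shift 'a'
Action: shift


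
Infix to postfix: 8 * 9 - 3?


Left to right (same or higher precedence on left)
Postfix: 8 9 * 3 -


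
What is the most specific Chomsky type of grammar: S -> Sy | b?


Left-linear: every RHS is a terminal or one nonterminal followed by a terminal
Classification: Type 3 (Regular)


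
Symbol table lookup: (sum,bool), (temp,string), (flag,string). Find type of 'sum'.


Lookup 'sum' → type bool


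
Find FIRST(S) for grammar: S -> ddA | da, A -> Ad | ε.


Per alternative of S: FIRST(ddA) = {d}; FIRST(da) = {d}
FIRST(S) = {d}


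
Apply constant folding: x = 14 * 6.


14 * 6 = 84 at compile time
Optimized: x = 84


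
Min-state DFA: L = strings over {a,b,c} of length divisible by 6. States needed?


Track length mod 6: states 0..5, accept at 0
Minimal DFA: 6 states


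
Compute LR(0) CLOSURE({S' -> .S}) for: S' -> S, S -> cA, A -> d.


Start: S' -> .S
For each item with dot before a nonterminal B, add B -> .γ for every B-production
Closure: [S' -> .S, S -> .cA]


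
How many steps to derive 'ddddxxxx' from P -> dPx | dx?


Derivation: P => dPx => ddPxx => dddPxxx => ddddxxxx
Steps: 4


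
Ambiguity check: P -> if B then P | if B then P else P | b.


dangling else: 'if B then if B then b else b' parses two ways
Ambiguous


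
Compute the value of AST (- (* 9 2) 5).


Evaluate inner: (* 9 2) = 18
Evaluate root: (- 18 5) = 13
Result: 13


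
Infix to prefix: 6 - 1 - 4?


left-to-right (same/higher precedence on left): tree is (- (- 6 1) 4)
Prefix: - - 6 1 4


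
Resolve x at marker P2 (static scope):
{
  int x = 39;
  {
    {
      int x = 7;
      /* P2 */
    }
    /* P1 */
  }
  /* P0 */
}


x declared in the same block as P2
x = 7


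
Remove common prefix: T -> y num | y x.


Common prefix: 'y'
Factored: T -> y T', T' -> num | x


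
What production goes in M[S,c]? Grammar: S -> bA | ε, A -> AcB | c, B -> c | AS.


For [S, c]: ε is nullable and 'c' ∈ FOLLOW(S)
Entry: S -> ε


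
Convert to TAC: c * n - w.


Break into single-operator statements:
t1 = c * n
t2 = t1 - w


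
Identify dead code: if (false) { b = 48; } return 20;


condition is constant false, so the whole block is unreachable
Dead: 'if (false) { b = 48; }'


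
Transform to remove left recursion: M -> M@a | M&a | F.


Left-recursive alternatives: M@a, M&a; non-recursive: F
Introduce M': M -> FM', M' -> @aM' | &aM' | ε


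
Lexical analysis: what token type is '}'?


Pattern: delimiter/punctuation
Type: PUNCTUATION


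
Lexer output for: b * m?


Scan left to right, longest-match per lexeme
Tokens: ID(b), OP(*), ID(m)


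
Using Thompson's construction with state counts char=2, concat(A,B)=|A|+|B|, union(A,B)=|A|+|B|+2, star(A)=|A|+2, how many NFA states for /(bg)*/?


Syntax tree has 2 char leaf(s), 0 union(s), 1 star(s)
chars contribute 2×2 = 4; each union adds +2; each star adds +2
Total: 4 + 0 + 2 = 6 states


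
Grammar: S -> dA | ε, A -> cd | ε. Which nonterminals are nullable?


A nonterminal is nullable iff some alternative derives ε (directly, or every symbol in it is nullable)
Nullable: {A, S}


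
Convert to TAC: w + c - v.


Break into single-operator statements:
t1 = w + c
t2 = t1 - v


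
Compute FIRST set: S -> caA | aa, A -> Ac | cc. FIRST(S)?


Per alternative of S: FIRST(caA) = {c}; FIRST(aa) = {a}
FIRST(S) = {a, c}


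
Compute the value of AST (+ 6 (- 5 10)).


Evaluate inner: (- 5 10) = -5
Evaluate root: (+ 6 -5) = 1
Result: 1


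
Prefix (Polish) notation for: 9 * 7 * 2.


left-to-right (same/higher precedence on left): tree is (* (* 9 7) 2)
Prefix: * * 9 7 2


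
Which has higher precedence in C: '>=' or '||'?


'>=' is relational (level 7); '||' is logical OR (level 1)
Higher level binds tighter
'>=' has higher precedence than '||'


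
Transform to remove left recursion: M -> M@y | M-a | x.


Left-recursive alternatives: M@y, M-a; non-recursive: x
Introduce M': M -> xM', M' -> @yM' | -aM' | ε


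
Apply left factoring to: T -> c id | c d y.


Common prefix: 'c'
Factored: T -> c T', T' -> id | d y


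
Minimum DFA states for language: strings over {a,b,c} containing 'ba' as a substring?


KMP-style automaton: 2 progress states + 1 absorbing accept = 3
Minimal DFA: 3 states


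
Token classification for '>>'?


Pattern: operator symbol
Type: OPERATOR


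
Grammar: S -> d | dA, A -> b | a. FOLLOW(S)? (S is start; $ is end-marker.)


$ ∈ FOLLOW(S). For each A -> αBβ: add FIRST(β)\{ε} to FOLLOW(B); if β nullable, add FOLLOW(A).
FOLLOW(S) = {$}


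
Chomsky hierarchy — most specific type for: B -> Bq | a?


Left-linear: every RHS is a terminal or one nonterminal followed by a terminal
Classification: Type 3 (Regular)


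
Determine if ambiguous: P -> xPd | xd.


balanced x^n…d^n: each string has a unique parse
Unambiguous
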